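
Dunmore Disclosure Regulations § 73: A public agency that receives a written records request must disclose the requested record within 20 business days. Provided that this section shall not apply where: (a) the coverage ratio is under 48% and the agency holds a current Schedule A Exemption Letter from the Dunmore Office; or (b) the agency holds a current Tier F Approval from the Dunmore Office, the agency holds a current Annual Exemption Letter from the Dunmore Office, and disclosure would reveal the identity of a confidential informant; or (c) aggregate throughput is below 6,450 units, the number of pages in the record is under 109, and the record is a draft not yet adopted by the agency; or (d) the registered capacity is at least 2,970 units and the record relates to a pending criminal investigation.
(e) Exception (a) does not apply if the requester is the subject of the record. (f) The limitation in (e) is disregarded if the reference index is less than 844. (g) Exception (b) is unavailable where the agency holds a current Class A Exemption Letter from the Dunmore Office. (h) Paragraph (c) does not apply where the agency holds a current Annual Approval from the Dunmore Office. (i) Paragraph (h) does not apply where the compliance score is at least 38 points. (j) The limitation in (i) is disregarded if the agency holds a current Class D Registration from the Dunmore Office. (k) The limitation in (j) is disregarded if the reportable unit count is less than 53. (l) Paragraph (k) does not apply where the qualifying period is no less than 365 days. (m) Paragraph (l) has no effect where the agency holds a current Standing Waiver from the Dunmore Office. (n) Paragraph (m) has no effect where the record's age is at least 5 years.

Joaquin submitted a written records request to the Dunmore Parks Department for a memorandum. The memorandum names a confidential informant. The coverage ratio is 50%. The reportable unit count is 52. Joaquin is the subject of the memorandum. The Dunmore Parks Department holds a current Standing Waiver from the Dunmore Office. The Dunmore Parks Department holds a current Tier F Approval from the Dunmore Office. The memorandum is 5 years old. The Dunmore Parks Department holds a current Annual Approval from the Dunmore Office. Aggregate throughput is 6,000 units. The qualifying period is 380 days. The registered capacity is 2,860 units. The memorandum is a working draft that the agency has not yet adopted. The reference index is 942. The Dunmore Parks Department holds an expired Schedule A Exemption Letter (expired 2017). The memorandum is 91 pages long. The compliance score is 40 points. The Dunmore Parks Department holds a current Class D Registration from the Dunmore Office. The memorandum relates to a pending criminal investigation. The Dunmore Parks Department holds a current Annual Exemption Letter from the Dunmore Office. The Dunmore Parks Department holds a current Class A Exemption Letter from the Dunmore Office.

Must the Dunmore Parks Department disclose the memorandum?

Yes — the Dunmore Parks Department must disclose the memorandum.

Exception (a) fails — the coverage ratio is 50%, not under 48%.
Exception (b): a current Tier F Approval is held; a current Annual Exemption Letter is held; the memorandum names a confidential informant — every condition holds. But applying paragraph (g): (g) operates against (b): a current Class A Exemption Letter is held. (b) is therefore removed.
All of (c)'s requirements are met (aggregate throughput is 6,000 units, below the 6,450 units limit; the number of pages in the record is 91, under the 109 limit; the memorandum is an unadopted draft). But applying paragraphs (h)–(n): (h) operates against (c): a current Annual Approval is held. (i) is engaged (the compliance score is 40 points, meeting the 38 points threshold), but is overridden by (j): (j) operates against (i): a current Class D Registration is held. (k) would limit (j) — the reportable unit count is 52, less than the 53 limit — but (l) sets (k) aside: (l) operates — the qualifying period is 380 days, meeting the 365 days threshold. (m) is triggered (a current Standing Waiver is held), but is overridden by (n): (n) operates — the record's age is 5 years, meeting the 5 years threshold. (c) is therefore removed.
Exception (d) does not apply: the registered capacity is 2,860 units, short of 2,970 units.
No exception applies. The general rule governs.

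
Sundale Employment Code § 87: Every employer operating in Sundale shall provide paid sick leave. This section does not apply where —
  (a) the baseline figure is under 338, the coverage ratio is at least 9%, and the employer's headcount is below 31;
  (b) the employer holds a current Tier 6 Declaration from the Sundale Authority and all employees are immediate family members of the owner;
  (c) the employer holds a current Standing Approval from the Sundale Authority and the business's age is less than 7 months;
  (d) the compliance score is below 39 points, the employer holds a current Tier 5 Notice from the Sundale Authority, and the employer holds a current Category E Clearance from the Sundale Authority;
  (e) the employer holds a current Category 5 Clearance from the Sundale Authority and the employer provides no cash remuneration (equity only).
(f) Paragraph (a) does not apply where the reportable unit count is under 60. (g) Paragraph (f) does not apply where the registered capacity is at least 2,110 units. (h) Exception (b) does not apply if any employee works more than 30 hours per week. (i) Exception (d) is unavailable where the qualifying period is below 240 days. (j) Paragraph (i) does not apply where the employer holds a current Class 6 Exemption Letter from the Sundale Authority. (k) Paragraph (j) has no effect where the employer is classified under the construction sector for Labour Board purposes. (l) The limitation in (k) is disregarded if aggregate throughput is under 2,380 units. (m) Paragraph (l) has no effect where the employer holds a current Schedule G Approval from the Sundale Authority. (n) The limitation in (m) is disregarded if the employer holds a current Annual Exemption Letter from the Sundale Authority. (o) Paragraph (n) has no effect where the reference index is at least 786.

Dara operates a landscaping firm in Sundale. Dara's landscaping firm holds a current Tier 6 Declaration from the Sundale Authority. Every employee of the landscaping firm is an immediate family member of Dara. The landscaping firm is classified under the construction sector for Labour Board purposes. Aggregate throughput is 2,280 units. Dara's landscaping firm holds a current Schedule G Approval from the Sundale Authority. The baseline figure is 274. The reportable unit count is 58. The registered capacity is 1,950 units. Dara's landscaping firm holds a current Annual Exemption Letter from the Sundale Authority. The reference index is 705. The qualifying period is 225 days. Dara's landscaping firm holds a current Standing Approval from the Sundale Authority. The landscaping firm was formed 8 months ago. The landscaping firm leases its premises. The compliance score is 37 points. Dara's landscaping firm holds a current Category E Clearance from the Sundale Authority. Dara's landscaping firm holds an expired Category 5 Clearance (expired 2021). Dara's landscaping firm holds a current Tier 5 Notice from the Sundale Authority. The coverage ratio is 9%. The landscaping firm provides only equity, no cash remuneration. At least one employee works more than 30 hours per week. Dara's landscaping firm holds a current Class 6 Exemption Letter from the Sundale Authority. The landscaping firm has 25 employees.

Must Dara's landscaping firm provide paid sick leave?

No — exception (d) applies; Dara's landscaping firm is not required to provide paid sick leave.

Exception (a) is satisfied on its face — the baseline figure is 274, under the 338 limit; the coverage ratio is 9%, meeting the 9% threshold; the employer's headcount is 25, below the 31 limit. But: (f) applies — the reportable unit count is 58, under the 60 limit. (g) is not triggered (the registered capacity is 1,950 units, short of 2,110 units), so (f) stands. Exception (a) does not apply.
Exception (b) is satisfied on its face — a current Tier 6 Declaration is held; every employee is an immediate family member. Turning to paragraph (h): (h) is triggered — at least one employee exceeds 30 hours/week. Exception (b) does not apply.
Exception (c) requires that the business's age is less than 7 months; but the business's age is 8 months, not less than 7 months, so (c) is unavailable.
Exception (d): the compliance score is 37 points, below the 39 points limit; a current Tier 5 Notice is held; a current Category E Clearance is held — every condition holds. Considering the limiting provisions: (i) would limit (d) — the qualifying period is 225 days, below the 240 days limit — but (j) sets (i) aside: (j) operates against (i): a current Class 6 Exemption Letter is held. (k) operates (the landscaping firm is classified under the construction sector), but is set aside by (l): (l) operates against (k): aggregate throughput is 2,280 units, under the 2,380 units limit. (m) would limit (l) — a current Schedule G Approval is held — but (n) sets (m) aside: (n) operates — a current Annual Exemption Letter is held. (o) is inapplicable (the reference index is 705, short of 786), so (n) stands. So (d) applies.
Exception (e) requires that the employer holds a current Category 5 Clearance from the Sundale Authority; but the Category 5 Clearance is not current, so (e) is unavailable.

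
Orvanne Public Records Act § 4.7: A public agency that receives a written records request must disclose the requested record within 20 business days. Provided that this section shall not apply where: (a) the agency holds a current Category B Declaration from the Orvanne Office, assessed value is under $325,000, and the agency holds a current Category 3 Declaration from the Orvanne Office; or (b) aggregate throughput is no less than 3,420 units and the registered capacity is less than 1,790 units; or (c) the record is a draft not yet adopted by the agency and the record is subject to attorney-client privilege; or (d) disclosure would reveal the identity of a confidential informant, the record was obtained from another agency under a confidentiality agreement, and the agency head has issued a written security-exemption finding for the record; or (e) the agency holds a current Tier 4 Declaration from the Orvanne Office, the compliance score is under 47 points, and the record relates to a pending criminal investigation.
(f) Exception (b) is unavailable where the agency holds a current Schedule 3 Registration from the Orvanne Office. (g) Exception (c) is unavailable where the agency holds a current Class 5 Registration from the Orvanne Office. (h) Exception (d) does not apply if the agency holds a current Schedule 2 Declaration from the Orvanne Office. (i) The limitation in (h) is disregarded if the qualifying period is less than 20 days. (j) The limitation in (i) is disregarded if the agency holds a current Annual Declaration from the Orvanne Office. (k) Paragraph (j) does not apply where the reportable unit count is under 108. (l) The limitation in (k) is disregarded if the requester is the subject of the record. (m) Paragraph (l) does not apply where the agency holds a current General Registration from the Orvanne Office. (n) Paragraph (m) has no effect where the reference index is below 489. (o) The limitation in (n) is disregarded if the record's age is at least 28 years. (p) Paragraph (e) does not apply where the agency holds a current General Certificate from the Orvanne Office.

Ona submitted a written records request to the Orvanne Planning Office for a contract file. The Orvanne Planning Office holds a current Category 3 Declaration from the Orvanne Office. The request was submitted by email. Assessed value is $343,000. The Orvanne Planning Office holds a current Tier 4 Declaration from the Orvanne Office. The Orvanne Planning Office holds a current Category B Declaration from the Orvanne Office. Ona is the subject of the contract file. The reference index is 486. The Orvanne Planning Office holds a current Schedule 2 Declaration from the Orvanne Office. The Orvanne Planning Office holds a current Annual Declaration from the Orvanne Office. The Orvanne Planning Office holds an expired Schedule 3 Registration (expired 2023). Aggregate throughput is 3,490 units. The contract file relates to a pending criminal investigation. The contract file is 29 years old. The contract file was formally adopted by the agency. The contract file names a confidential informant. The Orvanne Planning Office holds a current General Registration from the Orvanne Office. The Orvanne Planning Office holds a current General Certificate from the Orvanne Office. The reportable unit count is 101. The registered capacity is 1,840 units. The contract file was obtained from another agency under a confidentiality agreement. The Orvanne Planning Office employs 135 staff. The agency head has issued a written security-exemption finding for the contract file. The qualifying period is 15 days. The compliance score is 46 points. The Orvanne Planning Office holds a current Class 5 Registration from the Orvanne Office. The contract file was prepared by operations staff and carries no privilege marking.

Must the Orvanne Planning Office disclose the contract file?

Exception (a) fails — assessed value is $343,000, not under $325,000.
Exception (b) fails — the registered capacity is 1,840 units, not less than 1,790 units.
Exception (c) does not apply: the contract file has been formally adopted.
Exception (d) is satisfied on its face — the contract file names a confidential informant; the contract file was obtained under a confidentiality agreement; a written security-exemption finding has been issued. Under paragraphs (h)–(o): (h) would limit (d) — a current Schedule 2 Declaration is held — but (i) sets (h) aside: (i) operates against (h): the qualifying period is 15 days, less than the 20 days limit. (j) would limit (i) — a current Annual Declaration is held — but (k) sets (j) aside: (k) operates against (j): the reportable unit count is 101, under the 108 limit. (l) operates (Ona is the subject of the contract file), but is set aside by (m): (m) is triggered — a current General Registration is held. (n) is triggered (the reference index is 486, below the 489 limit), but is displaced by (o): (o) operates against (n): the record's age is 29 years, meeting the 28 years threshold. Exception (d) stands.
Exception (e)'s conditions are all satisfied: a current Tier 4 Declaration is held; the compliance score is 46 points, under the 47 points limit; the contract file relates to a pending investigation. However, paragraph (p) must be considered: (p) operates — a current General Certificate is held. So (e) is unavailable.

No — exception (d) applies; the Orvanne Planning Office is not required to disclose the contract file.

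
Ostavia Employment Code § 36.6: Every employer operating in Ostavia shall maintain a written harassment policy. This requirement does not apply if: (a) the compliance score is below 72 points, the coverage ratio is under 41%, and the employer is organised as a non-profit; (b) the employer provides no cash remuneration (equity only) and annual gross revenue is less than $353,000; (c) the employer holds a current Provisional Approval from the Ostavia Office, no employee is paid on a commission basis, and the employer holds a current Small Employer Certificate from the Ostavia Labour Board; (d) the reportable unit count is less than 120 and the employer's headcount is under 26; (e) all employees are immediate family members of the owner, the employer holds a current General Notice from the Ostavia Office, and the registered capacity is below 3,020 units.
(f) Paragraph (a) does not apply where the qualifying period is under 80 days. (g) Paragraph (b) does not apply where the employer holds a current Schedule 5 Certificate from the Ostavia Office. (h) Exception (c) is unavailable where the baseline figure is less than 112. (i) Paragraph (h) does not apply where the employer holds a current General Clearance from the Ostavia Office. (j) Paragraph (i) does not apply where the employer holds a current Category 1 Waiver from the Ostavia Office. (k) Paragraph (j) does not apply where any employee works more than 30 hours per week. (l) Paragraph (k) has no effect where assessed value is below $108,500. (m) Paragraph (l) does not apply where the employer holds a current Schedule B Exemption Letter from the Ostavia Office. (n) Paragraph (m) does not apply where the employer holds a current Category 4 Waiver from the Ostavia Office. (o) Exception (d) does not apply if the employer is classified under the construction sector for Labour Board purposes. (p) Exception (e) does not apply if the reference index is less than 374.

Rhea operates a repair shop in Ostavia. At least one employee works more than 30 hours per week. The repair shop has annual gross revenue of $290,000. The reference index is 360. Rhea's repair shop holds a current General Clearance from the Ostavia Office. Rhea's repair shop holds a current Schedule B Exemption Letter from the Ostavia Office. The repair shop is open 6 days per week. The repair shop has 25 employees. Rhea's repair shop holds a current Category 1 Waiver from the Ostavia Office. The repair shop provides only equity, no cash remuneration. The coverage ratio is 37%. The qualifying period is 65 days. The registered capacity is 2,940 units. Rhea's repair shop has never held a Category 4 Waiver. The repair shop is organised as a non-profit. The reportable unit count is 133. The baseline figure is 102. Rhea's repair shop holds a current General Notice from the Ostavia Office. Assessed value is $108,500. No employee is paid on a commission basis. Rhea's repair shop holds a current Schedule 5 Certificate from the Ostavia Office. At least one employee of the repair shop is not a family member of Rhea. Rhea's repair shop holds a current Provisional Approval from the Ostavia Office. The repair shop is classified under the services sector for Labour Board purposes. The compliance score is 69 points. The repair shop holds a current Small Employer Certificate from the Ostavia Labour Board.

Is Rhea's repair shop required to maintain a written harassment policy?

No — exception (c) applies; Rhea's repair shop is not required to maintain a written harassment policy.

Exception (a): the compliance score is 69 points, below the 72 points limit; the coverage ratio is 37%, under the 41% limit; the employer is a non-profit — every condition holds. Turning to paragraph (f): (f) is triggered — the qualifying period is 65 days, under the 80 days limit. (a) is therefore removed.
Exception (b): remuneration is equity-only; annual gross revenue is $290,000, less than the $353,000 limit — every condition holds. But: (g) operates against (b): a current Schedule 5 Certificate is held. Exception (b) does not apply.
Exception (c): a current Provisional Approval is held; no employee is paid on commission; a current Small Employer Certificate is held — every condition holds. Applying paragraphs (h)–(n): (h) would limit (c) — the baseline figure is 102, less than the 112 limit — but (i) sets (h) aside: (i) operates — a current General Clearance is held. (j) applies (a current Category 1 Waiver is held), but is itself disapplied by (k): (k) operates against (j): at least one employee exceeds 30 hours/week. (l), which would lift (k), is not engaged — assessed value is $108,500, not below $108,500. So (c) applies.
Exception (d) requires that the reportable unit count is less than 120; but the reportable unit count is 133, not less than 120, so (d) is unavailable.
Exception (e) fails — at least one employee is not a family member.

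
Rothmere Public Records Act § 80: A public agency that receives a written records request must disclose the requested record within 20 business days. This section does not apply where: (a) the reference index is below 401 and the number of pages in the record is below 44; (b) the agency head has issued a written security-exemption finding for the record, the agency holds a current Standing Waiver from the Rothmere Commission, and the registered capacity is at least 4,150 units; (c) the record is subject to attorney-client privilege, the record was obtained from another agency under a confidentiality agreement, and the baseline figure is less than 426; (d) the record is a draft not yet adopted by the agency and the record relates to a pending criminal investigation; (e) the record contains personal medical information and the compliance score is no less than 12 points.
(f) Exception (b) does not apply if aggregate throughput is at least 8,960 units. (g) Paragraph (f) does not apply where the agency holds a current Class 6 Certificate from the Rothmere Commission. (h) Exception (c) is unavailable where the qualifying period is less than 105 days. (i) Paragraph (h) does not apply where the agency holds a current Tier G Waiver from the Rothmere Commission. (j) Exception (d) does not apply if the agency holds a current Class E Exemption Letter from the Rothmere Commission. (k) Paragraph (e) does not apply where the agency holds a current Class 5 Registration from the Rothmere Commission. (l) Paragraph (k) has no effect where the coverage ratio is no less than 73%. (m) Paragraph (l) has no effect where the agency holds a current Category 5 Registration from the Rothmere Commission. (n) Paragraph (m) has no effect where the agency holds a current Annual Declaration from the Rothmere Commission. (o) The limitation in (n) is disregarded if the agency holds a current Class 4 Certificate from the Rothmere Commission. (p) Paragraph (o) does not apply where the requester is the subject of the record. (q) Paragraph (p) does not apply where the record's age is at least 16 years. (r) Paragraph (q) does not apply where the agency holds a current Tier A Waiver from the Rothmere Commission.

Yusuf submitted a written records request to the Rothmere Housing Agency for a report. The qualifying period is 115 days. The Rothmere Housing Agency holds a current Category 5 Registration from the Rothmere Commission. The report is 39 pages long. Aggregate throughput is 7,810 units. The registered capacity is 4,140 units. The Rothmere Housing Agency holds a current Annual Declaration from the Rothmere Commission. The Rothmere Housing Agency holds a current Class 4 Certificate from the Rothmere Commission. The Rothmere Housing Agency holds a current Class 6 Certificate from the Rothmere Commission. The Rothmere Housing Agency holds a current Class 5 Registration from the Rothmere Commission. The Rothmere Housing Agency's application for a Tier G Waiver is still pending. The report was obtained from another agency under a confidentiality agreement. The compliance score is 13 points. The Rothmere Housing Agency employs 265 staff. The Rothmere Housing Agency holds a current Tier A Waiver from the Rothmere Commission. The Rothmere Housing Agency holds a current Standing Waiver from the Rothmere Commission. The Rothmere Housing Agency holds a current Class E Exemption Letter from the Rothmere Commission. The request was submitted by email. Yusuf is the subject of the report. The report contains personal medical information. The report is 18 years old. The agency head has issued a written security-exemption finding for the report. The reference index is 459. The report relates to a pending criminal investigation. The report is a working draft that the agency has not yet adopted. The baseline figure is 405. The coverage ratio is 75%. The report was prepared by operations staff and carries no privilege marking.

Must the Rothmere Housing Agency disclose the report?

Exception (a) requires that the reference index is below 401; but the reference index is 459, not below 401, so (a) is unavailable.
Exception (b) does not apply: the registered capacity is 4,140 units, short of 4,150 units.
Exception (c) fails — the report carries no privilege marking.
Exception (d): the report is an unadopted draft; the report relates to a pending investigation — every condition holds. But: (j) operates against (d): a current Class E Exemption Letter is held. So (d) is unavailable.
Exception (e) is satisfied on its face — the report contains personal medical information; the compliance score is 13 points, meeting the 12 points threshold. Under paragraphs (k)–(r): (k) applies (a current Class 5 Registration is held), but yields to (l): (l) operates against (k): the coverage ratio is 75%, meeting the 73% threshold. (m) is triggered (a current Category 5 Registration is held), but is displaced by (n): (n) is triggered — a current Annual Declaration is held. (o) is triggered (a current Class 4 Certificate is held), but is itself disapplied by (p): (p) is triggered — Yusuf is the subject of the report. (q) would limit (p) — the record's age is 18 years, meeting the 16 years threshold — but (r) sets (q) aside: (r) operates — a current Tier A Waiver is held. (e) remains available.

No — exception (e) applies; the Rothmere Housing Agency is not required to disclose the report.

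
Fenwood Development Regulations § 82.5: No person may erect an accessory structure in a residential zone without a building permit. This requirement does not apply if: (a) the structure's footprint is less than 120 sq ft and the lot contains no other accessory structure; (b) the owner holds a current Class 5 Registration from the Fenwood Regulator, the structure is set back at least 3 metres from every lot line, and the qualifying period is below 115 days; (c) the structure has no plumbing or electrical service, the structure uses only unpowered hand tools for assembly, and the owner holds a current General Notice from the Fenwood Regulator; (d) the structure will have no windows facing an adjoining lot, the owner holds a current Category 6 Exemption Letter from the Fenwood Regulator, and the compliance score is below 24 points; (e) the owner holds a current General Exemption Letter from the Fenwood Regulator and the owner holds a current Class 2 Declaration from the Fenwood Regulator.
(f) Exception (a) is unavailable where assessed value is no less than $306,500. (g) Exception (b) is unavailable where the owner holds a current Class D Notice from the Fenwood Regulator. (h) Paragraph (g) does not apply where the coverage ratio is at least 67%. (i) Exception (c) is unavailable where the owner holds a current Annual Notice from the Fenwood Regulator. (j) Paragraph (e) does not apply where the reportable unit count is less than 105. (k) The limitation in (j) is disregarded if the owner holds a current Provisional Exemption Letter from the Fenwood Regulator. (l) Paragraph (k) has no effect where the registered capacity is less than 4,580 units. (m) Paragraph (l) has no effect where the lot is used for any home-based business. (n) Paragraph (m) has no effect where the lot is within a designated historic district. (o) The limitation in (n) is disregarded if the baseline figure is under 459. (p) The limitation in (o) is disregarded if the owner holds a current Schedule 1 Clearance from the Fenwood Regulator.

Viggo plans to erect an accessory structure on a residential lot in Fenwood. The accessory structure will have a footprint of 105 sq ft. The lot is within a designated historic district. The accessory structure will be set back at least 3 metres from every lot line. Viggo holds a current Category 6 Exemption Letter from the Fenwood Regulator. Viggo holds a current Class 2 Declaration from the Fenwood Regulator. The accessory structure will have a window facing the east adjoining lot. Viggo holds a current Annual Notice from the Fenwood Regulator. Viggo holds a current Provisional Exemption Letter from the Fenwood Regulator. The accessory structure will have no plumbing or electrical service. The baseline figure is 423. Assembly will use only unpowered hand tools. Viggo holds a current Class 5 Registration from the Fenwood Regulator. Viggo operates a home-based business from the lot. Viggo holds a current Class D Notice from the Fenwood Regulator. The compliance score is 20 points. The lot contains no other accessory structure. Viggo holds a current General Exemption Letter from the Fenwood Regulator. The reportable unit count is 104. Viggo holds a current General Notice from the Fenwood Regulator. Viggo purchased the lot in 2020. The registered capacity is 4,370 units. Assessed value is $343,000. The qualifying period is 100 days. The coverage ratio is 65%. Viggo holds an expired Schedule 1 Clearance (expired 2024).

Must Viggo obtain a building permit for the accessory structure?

Exception (a): the structure's footprint is 105 sq ft, less than the 120 sq ft limit; the lot has no other accessory structure — every condition holds. However, paragraph (f) must be considered: (f) applies — assessed value is $343,000, meeting the $306,500 threshold. (a) is therefore removed.
Exception (b) is satisfied on its face — a current Class 5 Registration is held; the setback is at least 3 m on every side; the qualifying period is 100 days, below the 115 days limit. However, paragraphs (g)–(h) must be considered: (g) operates against (b): a current Class D Notice is held. (h), which would lift (g), does not operate here — the coverage ratio is 65%, short of 67%. (b) is therefore removed.
Exception (c) is satisfied on its face — there is no plumbing or electrical service; assembly uses only hand tools; a current General Notice is held. Turning to paragraph (i): (i) operates against (c): a current Annual Notice is held. Exception (c) does not apply.
Exception (d) requires that the structure will have no windows facing an adjoining lot; but a window faces an adjoining lot, so (d) is unavailable.
Exception (e): a current General Exemption Letter is held; a current Class 2 Declaration is held — every condition holds. Applying paragraphs (j)–(p): (j) applies (the reportable unit count is 104, less than the 105 limit), but is itself disapplied by (k): (k) operates against (j): a current Provisional Exemption Letter is held. (l) is engaged (the registered capacity is 4,370 units, less than the 4,580 units limit), but is itself disapplied by (m): (m) operates against (l): a home-based business operates on the lot. (n) operates (the lot is in a historic district), but is itself disapplied by (o): (o) applies — the baseline figure is 423, under the 459 limit. (p) is not triggered (the Schedule 1 Clearance is not current), so (o) stands. (e) remains available.

No — exception (e) applies; Viggo does not need a building permit.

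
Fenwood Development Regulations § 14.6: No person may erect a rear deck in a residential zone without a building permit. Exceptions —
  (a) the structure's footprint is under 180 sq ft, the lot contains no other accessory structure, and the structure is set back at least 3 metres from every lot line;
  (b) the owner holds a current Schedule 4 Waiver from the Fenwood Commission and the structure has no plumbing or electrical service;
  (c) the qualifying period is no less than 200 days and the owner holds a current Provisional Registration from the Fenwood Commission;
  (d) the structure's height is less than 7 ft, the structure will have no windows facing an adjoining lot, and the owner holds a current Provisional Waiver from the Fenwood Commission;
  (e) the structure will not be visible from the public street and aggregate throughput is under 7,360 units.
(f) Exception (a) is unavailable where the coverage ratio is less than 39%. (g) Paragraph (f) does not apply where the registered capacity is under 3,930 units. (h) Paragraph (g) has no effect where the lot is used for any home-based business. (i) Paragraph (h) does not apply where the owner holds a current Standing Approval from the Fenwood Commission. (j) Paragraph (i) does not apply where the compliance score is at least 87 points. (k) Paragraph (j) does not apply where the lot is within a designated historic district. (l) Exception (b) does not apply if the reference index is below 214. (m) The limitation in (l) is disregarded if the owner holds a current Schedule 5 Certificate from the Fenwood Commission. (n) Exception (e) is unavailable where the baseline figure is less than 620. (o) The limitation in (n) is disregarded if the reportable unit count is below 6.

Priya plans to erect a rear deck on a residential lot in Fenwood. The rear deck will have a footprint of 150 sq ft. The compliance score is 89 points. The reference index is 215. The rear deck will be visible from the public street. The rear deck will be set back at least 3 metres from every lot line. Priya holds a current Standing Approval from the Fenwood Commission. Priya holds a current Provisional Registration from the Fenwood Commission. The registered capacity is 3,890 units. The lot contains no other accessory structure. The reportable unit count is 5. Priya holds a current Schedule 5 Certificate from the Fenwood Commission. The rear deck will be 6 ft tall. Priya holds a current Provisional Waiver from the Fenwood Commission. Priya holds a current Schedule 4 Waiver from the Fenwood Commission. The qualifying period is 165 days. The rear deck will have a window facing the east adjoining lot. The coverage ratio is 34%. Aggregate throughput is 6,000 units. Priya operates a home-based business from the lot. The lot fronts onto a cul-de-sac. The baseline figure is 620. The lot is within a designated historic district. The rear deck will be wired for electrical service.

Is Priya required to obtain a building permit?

No — exception (a) applies; Priya does not need a building permit.

All of (a)'s requirements are met (the structure's footprint is 150 sq ft, under the 180 sq ft limit; the lot has no other accessory structure; the setback is at least 3 m on every side). Considering the limiting provisions: (f) applies (the coverage ratio is 34%, less than the 39% limit), but is itself disapplied by (g): (g) is triggered — the registered capacity is 3,890 units, under the 3,930 units limit. (h) would limit (g) — a home-based business operates on the lot — but (i) sets (h) aside: (i) operates — a current Standing Approval is held. (j) would limit (i) — the compliance score is 89 points, meeting the 87 points threshold — but (k) sets (j) aside: (k) operates against (j): the lot is in a historic district. (a) remains available.
Exception (b) requires that the structure has no plumbing or electrical service; but electrical service is planned, so (b) is unavailable.
Exception (c) requires that the qualifying period is no less than 200 days; but the qualifying period is 165 days, short of 200 days, so (c) is unavailable.
Exception (d) fails — a window faces an adjoining lot.
Exception (e) fails — the structure will be visible from the street.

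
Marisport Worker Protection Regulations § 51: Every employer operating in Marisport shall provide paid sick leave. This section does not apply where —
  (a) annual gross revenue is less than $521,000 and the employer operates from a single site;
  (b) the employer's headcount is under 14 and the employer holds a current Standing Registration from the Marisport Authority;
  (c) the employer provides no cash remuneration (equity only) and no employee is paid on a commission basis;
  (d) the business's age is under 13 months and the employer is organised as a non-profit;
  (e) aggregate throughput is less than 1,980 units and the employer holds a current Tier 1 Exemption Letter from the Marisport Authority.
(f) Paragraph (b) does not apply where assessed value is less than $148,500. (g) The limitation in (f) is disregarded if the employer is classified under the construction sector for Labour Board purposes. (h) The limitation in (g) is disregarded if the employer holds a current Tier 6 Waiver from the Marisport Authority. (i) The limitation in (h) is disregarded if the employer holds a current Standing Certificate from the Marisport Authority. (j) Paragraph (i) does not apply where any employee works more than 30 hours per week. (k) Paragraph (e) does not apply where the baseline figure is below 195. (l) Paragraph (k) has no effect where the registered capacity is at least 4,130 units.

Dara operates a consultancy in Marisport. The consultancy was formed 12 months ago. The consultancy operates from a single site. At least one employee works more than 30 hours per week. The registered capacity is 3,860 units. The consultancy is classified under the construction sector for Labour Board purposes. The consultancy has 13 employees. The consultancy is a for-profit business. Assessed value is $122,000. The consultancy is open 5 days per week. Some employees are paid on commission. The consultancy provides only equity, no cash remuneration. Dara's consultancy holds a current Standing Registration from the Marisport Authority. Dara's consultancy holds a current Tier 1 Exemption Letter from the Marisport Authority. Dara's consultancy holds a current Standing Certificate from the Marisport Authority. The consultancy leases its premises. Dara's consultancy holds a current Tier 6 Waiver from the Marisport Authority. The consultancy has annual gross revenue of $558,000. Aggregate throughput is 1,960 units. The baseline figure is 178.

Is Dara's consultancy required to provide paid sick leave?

Yes — Dara's consultancy must provide paid sick leave.

Exception (a) does not apply: annual gross revenue is $558,000, not less than $521,000.
All of (b)'s requirements are met (the employer's headcount is 13, under the 14 limit; a current Standing Registration is held). Turning to paragraphs (f)–(j): (f) is triggered — assessed value is $122,000, less than the $148,500 limit. (g) would limit (f) — the consultancy is classified under the construction sector — but (h) sets (g) aside: (h) operates against (g): a current Tier 6 Waiver is held. (i) is triggered (a current Standing Certificate is held), but yields to (j): (j) operates against (i): at least one employee exceeds 30 hours/week. So (b) is unavailable.
Exception (c) requires that no employee is paid on a commission basis; but some employees are paid on commission, so (c) is unavailable.
Exception (d) requires that the employer is organised as a non-profit; but the employer is for-profit, so (d) is unavailable.
All of (e)'s requirements are met (aggregate throughput is 1,960 units, less than the 1,980 units limit; a current Tier 1 Exemption Letter is held). However, paragraphs (k)–(l) must be considered: (k) is triggered — the baseline figure is 178, below the 195 limit. (l) does not operate here (the registered capacity is 3,860 units, short of 4,130 units), so (k) stands. So (e) is unavailable.
No exception is made out. Dara's consultancy falls within the general rule.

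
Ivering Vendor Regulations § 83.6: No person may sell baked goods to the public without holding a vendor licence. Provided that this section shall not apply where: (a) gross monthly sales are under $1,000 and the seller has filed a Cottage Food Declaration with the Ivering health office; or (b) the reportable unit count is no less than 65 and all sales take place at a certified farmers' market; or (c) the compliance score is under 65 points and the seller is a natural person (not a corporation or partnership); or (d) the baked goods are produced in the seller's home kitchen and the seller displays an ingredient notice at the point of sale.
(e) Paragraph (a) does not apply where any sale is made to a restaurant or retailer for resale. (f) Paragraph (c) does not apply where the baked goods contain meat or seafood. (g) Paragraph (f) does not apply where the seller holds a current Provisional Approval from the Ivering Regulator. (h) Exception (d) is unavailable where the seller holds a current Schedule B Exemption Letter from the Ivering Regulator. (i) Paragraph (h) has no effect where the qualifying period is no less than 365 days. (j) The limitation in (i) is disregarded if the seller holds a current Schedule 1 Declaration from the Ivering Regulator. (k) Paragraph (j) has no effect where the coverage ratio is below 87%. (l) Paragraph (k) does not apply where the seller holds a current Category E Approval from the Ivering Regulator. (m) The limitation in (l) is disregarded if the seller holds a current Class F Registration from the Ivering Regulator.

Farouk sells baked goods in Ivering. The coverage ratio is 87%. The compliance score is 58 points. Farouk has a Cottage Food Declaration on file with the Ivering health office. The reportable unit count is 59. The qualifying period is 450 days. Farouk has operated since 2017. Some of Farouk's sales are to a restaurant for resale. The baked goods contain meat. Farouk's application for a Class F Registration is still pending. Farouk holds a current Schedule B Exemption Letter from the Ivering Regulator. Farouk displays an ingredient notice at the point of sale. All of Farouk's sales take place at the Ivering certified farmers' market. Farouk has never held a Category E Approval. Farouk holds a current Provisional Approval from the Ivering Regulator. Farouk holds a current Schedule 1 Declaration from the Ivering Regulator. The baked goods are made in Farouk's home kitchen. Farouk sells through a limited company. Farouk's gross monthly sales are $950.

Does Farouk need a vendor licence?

Yes — Farouk must hold a vendor licence.

Exception (a) is satisfied on its face — gross monthly sales are $950, under the $1,000 limit; a Cottage Food Declaration is on file. Turning to paragraph (e): (e) operates against (a): some sales are to a restaurant for resale. (a) is therefore removed.
Exception (b) fails — the reportable unit count is 59, short of 65.
Exception (c) requires that the seller is a natural person (not a corporation or partnership); but the seller operates through a limited company, so (c) is unavailable.
Exception (d)'s conditions are all satisfied: the baked goods are home-kitchen produced; an ingredient notice is displayed. But: (h) applies — a current Schedule B Exemption Letter is held. (i) applies (the qualifying period is 450 days, meeting the 365 days threshold), but is overridden by (j): (j) applies — a current Schedule 1 Declaration is held. (k) is inapplicable (the coverage ratio is 87%, not below 87%), so (j) stands. So (d) is unavailable.
Every exception is unavailable, so the rule governs.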